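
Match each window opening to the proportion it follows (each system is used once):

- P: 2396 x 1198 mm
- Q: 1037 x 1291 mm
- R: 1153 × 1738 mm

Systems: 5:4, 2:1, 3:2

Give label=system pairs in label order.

P=2:1, Q=5:4, R=3:2

Ratios: P ≈ 2.000; Q ≈ 1.245; R ≈ 1.507.
Targets: 5:4 ≈ 1.250; 2:1 ≈ 2.000; 3:2 ≈ 1.500.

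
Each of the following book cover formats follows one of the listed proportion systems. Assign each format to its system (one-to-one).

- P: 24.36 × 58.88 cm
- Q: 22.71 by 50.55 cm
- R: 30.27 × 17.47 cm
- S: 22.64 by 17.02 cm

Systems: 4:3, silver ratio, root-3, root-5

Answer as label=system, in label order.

Ratios: P ≈ 2.417; Q ≈ 2.226; R ≈ 1.733; S ≈ 1.330.
Targets: 4:3 ≈ 1.333; silver ratio ≈ 2.414; root-3 ≈ 1.732; root-5 ≈ 2.236.

P=silver ratio, Q=root-5, R=root-3, S=4:3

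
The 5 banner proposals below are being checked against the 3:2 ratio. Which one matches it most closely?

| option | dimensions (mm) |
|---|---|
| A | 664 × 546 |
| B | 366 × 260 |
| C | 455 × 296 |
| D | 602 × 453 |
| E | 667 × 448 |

Ratios (long/short): A ≈ 1.216; B ≈ 1.408; C ≈ 1.537; D ≈ 1.329; E ≈ 1.489.
3:2 ≈ 1.500; option E is nearest (Δ 0.011).

E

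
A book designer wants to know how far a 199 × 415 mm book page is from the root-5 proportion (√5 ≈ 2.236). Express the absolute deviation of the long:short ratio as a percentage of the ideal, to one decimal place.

6.7%

Ratio = 415 / 199 ≈ 2.0854.
Ideal root-5 ≈ 2.2361. |2.0854 − 2.2361| / 2.2361 ≈ 6.74% → 6.7%.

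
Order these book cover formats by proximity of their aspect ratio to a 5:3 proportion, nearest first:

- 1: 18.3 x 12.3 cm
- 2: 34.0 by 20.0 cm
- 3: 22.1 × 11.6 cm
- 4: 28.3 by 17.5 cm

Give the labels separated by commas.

1: 18.3/12.3 ≈ 1.488 → |1.488 − 1.667| = 0.179
2: 34.0/20.0 ≈ 1.700 → |1.700 − 1.667| = 0.033
3: 22.1/11.6 ≈ 1.905 → |1.905 − 1.667| = 0.238
4: 28.3/17.5 ≈ 1.617 → |1.617 − 1.667| = 0.050

2, 4, 1, 3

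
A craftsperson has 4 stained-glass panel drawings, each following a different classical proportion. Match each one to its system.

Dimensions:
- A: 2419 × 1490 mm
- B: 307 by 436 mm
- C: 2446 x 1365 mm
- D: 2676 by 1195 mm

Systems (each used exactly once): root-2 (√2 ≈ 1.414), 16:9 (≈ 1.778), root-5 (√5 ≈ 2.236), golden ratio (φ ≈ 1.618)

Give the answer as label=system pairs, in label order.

Ratios: A ≈ 1.623; B ≈ 1.420; C ≈ 1.792; D ≈ 2.239.
Targets: root-2 ≈ 1.414; 16:9 ≈ 1.778; root-5 ≈ 2.236; golden ratio ≈ 1.618.

A=golden ratio, B=root-2, C=16:9, D=root-5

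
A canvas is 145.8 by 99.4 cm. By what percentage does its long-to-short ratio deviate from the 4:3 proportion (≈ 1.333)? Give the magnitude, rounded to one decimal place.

Ratio = 145.8 / 99.4 ≈ 1.4668.
Ideal 4:3 ≈ 1.3333. |1.4668 − 1.3333| / 1.3333 ≈ 10.01% → 10.0%.

10.0%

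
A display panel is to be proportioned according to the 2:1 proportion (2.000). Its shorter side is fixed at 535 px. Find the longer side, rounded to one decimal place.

2:1 = 2.00000.
Longer side = 535 × 2.00000 ≈ 1070.000 → 1070.0 px.

1070.0 px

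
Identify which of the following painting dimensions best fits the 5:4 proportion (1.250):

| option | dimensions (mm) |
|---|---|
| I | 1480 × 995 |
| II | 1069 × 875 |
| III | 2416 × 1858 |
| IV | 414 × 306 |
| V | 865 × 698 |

Ratios (long/short): I ≈ 1.487; II ≈ 1.222; III ≈ 1.300; IV ≈ 1.353; V ≈ 1.239.
5:4 ≈ 1.250; option V is nearest (Δ 0.011).

V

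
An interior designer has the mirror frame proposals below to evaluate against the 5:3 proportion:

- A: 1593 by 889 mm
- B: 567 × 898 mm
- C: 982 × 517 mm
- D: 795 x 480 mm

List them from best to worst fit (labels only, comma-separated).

Ratios: A = 1593 / 889 ≈ 1.792; B = 898 / 567 ≈ 1.584; C = 982 / 517 ≈ 1.899; D = 795 / 480 ≈ 1.656.
|Δ from 1.667|: A 0.125; B 0.083; C 0.232; D 0.011.

D, B, A, C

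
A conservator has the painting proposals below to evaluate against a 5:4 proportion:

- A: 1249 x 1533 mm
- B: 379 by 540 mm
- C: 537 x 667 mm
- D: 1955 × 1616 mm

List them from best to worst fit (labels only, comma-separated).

A: 1533/1249 ≈ 1.227 → |1.227 − 1.250| = 0.023
B: 540/379 ≈ 1.425 → |1.425 − 1.250| = 0.175
C: 667/537 ≈ 1.242 → |1.242 − 1.250| = 0.008
D: 1955/1616 ≈ 1.210 → |1.210 − 1.250| = 0.040

C, A, D, B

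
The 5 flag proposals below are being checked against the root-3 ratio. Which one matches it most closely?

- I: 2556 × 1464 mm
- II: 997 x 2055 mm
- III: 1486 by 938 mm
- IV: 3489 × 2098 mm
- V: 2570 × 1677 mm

Ratios (long/short): I ≈ 1.746; II ≈ 2.061; III ≈ 1.584; IV ≈ 1.663; V ≈ 1.532.
root-3 ≈ 1.732; option I is nearest (Δ 0.014).

I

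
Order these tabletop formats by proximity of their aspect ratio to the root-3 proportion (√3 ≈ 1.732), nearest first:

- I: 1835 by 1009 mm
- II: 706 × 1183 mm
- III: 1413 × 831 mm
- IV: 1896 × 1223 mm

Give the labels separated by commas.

Ratios: I = 1835 / 1009 ≈ 1.819; II = 1183 / 706 ≈ 1.676; III = 1413 / 831 ≈ 1.700; IV = 1896 / 1223 ≈ 1.550.
|Δ from 1.732|: I 0.087; II 0.056; III 0.032; IV 0.182.

III, II, I, IV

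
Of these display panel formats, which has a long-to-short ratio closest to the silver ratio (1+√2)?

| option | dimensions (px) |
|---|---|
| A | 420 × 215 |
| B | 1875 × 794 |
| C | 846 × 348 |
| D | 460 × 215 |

C

Target silver ratio ≈ 2.414.
A: 1.953 (Δ0.461)  B: 2.361 (Δ0.053)  C: 2.431 (Δ0.017)  D: 2.140 (Δ0.274)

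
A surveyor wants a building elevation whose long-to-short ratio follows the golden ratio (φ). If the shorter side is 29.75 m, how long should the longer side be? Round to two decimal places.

48.14 m

golden ratio ≈ 1.61803.
Longer side = 29.75 × 1.61803 ≈ 48.1364 → 48.14 m.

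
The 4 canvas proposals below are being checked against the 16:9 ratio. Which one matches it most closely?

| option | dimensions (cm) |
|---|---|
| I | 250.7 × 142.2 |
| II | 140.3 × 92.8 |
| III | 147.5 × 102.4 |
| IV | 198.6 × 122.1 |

I

Target 16:9 ≈ 1.778.
I: 1.763 (Δ0.015)  II: 1.512 (Δ0.266)  III: 1.440 (Δ0.338)  IV: 1.627 (Δ0.151)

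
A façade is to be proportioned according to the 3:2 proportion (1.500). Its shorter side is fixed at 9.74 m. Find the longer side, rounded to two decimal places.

3:2 = 1.50000.
Longer side = 9.74 × 1.50000 ≈ 14.6100 → 14.61 m.

14.61 m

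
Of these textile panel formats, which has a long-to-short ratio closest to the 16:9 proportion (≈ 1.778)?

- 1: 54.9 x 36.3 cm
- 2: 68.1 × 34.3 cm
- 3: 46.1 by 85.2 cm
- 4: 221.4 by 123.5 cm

4

Target 16:9 ≈ 1.778.
1: 1.512 (Δ0.266)  2: 1.985 (Δ0.207)  3: 1.848 (Δ0.070)  4: 1.793 (Δ0.015)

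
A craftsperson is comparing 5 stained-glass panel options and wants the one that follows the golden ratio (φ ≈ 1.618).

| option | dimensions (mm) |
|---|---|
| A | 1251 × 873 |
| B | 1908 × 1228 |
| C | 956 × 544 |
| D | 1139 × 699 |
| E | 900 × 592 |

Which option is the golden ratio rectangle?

D

Target golden ratio ≈ 1.618.
A: 1.433 (Δ0.185)  B: 1.554 (Δ0.064)  C: 1.757 (Δ0.139)  D: 1.629 (Δ0.011)  E: 1.520 (Δ0.098)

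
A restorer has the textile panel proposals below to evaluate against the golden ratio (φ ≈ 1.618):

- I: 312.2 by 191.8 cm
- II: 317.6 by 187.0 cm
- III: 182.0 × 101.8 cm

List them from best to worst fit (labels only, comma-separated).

Ratios: I = 312.2 / 191.8 ≈ 1.628; II = 317.6 / 187.0 ≈ 1.698; III = 182.0 / 101.8 ≈ 1.788.
|Δ from 1.618|: I 0.010; II 0.080; III 0.170.

I, II, III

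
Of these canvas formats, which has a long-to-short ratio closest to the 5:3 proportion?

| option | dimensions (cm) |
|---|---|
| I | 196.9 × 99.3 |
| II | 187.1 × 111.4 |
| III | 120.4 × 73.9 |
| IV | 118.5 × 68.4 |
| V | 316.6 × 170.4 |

II

Target 5:3 ≈ 1.667.
I: 1.983 (Δ0.316)  II: 1.680 (Δ0.013)  III: 1.629 (Δ0.038)  IV: 1.732 (Δ0.065)  V: 1.858 (Δ0.191)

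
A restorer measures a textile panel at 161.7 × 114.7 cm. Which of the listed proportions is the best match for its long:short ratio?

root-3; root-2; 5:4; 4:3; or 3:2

161.7/114.7 ≈ 1.410. Nearest candidates are root-2 (1.414, off by 0.004) and 4:3 (1.333, off by 0.077).

root-2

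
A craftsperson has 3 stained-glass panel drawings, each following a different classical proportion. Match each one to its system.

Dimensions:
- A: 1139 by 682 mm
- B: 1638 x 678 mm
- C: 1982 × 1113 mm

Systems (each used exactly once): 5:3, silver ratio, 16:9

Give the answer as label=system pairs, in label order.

Ratios: A ≈ 1.670; B ≈ 2.416; C ≈ 1.781.
Targets: 5:3 ≈ 1.667; silver ratio ≈ 2.414; 16:9 ≈ 1.778.

A=5:3, B=silver ratio, C=16:9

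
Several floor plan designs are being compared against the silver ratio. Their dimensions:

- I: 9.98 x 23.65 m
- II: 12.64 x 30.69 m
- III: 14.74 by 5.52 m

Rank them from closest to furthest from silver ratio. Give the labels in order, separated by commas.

II, I, III

Ratios: I = 23.65 / 9.98 ≈ 2.370; II = 30.69 / 12.64 ≈ 2.428; III = 14.74 / 5.52 ≈ 2.670.
|Δ from 2.414|: I 0.044; II 0.014; III 0.256.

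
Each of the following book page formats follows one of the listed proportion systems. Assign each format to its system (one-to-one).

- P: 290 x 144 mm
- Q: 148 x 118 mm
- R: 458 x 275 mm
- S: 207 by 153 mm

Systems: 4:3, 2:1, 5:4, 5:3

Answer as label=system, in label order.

P = 290/144 ≈ 2.014 → 2:1 (2.000)
Q = 148/118 ≈ 1.254 → 5:4 (1.250)
R = 458/275 ≈ 1.665 → 5:3 (1.667)
S = 207/153 ≈ 1.353 → 4:3 (1.333)

P=2:1, Q=5:4, R=5:3, S=4:3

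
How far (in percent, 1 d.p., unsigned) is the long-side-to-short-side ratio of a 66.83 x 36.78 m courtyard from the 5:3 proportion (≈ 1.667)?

9.0%

Ratio = 66.83 / 36.78 ≈ 1.8170.
Ideal 5:3 ≈ 1.6667. |1.8170 − 1.6667| / 1.6667 ≈ 9.02% → 9.0%.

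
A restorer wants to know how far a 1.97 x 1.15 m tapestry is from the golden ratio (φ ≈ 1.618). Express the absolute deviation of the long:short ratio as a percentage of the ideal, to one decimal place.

5.9%

Ratio = 1.97 / 1.15 ≈ 1.7130.
Ideal golden ratio ≈ 1.6180. |1.7130 − 1.6180| / 1.6180 ≈ 5.87% → 5.9%.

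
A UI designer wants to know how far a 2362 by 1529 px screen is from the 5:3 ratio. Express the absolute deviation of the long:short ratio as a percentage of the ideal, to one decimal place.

7.3%

Ratio = 2362 / 1529 ≈ 1.5448.
Ideal 5:3 ≈ 1.6667. |1.5448 − 1.6667| / 1.6667 ≈ 7.31% → 7.3%.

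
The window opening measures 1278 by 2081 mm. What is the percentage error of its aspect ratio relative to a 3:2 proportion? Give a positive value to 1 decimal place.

8.6%

Ratio = 2081 / 1278 ≈ 1.6283.
Ideal 3:2 = 1.5000. |1.6283 − 1.5000| / 1.5000 ≈ 8.55% → 8.6%.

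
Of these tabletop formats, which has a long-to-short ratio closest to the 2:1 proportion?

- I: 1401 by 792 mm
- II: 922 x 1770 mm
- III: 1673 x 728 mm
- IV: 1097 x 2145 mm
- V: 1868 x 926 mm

V

Target 2:1 ≈ 2.000.
I: 1.769 (Δ0.231)  II: 1.920 (Δ0.080)  III: 2.298 (Δ0.298)  IV: 1.955 (Δ0.045)  V: 2.017 (Δ0.017)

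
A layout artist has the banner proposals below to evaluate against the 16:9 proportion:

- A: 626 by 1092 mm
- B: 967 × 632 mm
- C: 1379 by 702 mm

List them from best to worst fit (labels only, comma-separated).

A: 1092/626 ≈ 1.744 → |1.744 − 1.778| = 0.034
B: 967/632 ≈ 1.530 → |1.530 − 1.778| = 0.248
C: 1379/702 ≈ 1.964 → |1.964 − 1.778| = 0.186

A, C, B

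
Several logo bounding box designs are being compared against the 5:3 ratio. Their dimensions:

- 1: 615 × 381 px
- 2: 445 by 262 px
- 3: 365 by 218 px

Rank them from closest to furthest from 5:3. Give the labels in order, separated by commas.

3, 2, 1

1: 615/381 ≈ 1.614 → |1.614 − 1.667| = 0.053
2: 445/262 ≈ 1.698 → |1.698 − 1.667| = 0.031
3: 365/218 ≈ 1.674 → |1.674 − 1.667| = 0.007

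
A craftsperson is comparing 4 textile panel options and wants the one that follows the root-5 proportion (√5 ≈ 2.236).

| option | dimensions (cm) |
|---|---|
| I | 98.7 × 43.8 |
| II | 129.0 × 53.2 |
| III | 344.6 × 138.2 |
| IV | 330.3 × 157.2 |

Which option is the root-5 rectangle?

I

Target root-5 ≈ 2.236.
I: 2.253 (Δ0.017)  II: 2.425 (Δ0.189)  III: 2.493 (Δ0.257)  IV: 2.101 (Δ0.135)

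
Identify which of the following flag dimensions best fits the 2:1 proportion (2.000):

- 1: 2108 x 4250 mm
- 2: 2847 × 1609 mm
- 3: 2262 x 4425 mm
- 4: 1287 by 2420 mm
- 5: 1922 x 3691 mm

Ratios (long/short): 1 ≈ 2.016; 2 ≈ 1.769; 3 ≈ 1.956; 4 ≈ 1.880; 5 ≈ 1.920.
2:1 ≈ 2.000; option 1 is nearest (Δ 0.016).

1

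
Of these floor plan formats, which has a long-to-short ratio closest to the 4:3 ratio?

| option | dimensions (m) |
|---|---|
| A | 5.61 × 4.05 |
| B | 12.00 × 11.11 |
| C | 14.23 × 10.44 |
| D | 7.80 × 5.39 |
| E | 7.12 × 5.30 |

Target 4:3 ≈ 1.333.
A: 1.385 (Δ0.052)  B: 1.080 (Δ0.253)  C: 1.363 (Δ0.030)  D: 1.447 (Δ0.114)  E: 1.343 (Δ0.010)

E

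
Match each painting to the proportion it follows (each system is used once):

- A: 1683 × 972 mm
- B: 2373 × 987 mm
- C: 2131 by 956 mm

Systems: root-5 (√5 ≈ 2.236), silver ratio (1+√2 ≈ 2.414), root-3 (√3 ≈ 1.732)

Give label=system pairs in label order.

A = 1683/972 ≈ 1.731 → root-3 (1.732)
B = 2373/987 ≈ 2.404 → silver ratio (2.414)
C = 2131/956 ≈ 2.229 → root-5 (2.236)

A=root-3, B=silver ratio, C=root-5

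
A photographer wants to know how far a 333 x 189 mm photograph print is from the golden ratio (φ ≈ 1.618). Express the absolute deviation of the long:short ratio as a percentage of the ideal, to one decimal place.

8.9%

Ratio = 333 / 189 ≈ 1.7619.
Ideal golden ratio ≈ 1.6180. |1.7619 − 1.6180| / 1.6180 ≈ 8.89% → 8.9%.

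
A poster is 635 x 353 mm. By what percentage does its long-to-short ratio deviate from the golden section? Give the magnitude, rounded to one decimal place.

Ratio = 635 / 353 ≈ 1.7989.
Ideal golden ratio ≈ 1.6180. |1.7989 − 1.6180| / 1.6180 ≈ 11.18% → 11.2%.

11.2%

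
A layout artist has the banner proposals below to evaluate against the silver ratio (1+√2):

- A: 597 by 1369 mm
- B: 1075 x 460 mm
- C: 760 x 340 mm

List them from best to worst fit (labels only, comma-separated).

A: 1369/597 ≈ 2.293 → |2.293 − 2.414| = 0.121
B: 1075/460 ≈ 2.337 → |2.337 − 2.414| = 0.077
C: 760/340 ≈ 2.235 → |2.235 − 2.414| = 0.179

B, A, C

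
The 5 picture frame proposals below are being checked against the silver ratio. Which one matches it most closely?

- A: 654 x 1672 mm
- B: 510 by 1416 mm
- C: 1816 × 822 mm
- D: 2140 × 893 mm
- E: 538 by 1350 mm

Target silver ratio ≈ 2.414.
A: 2.557 (Δ0.143)  B: 2.776 (Δ0.362)  C: 2.209 (Δ0.205)  D: 2.396 (Δ0.018)  E: 2.509 (Δ0.095)

D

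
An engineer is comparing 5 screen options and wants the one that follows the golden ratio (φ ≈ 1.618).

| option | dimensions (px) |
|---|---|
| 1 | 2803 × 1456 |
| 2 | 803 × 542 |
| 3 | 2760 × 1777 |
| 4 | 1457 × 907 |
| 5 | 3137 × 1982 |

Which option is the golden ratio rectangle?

Target golden ratio ≈ 1.618.
1: 1.925 (Δ0.307)  2: 1.482 (Δ0.136)  3: 1.553 (Δ0.065)  4: 1.606 (Δ0.012)  5: 1.583 (Δ0.035)

4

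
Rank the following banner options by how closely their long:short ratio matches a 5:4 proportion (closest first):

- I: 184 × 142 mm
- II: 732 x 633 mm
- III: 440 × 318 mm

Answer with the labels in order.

I, II, III

I: 184/142 ≈ 1.296 → |1.296 − 1.250| = 0.046
II: 732/633 ≈ 1.156 → |1.156 − 1.250| = 0.094
III: 440/318 ≈ 1.384 → |1.384 − 1.250| = 0.134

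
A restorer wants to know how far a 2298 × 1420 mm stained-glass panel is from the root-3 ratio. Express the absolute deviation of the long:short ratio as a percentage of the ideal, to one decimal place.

6.6%

Ratio = 2298 / 1420 ≈ 1.6183.
Ideal root-3 ≈ 1.7321. |1.6183 − 1.7321| / 1.7321 ≈ 6.57% → 6.6%.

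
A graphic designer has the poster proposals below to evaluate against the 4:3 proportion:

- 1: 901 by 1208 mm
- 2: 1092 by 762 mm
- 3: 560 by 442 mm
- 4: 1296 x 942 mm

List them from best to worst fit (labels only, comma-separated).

1: 1208/901 ≈ 1.341 → |1.341 − 1.333| = 0.008
2: 1092/762 ≈ 1.433 → |1.433 − 1.333| = 0.100
3: 560/442 ≈ 1.267 → |1.267 − 1.333| = 0.066
4: 1296/942 ≈ 1.376 → |1.376 − 1.333| = 0.043

1, 4, 3, 2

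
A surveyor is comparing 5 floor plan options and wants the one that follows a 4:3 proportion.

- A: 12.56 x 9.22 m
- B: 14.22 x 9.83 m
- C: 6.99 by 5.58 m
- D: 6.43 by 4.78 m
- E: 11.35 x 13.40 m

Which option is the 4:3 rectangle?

Ratios (long/short): A ≈ 1.362; B ≈ 1.447; C ≈ 1.253; D ≈ 1.345; E ≈ 1.181.
4:3 ≈ 1.333; option D is nearest (Δ 0.012).

D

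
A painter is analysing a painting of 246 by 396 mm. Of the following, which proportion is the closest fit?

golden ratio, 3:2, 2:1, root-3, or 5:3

396/246 ≈ 1.610. Nearest candidates are golden ratio (1.618, off by 0.008) and 5:3 (1.667, off by 0.057).

golden ratio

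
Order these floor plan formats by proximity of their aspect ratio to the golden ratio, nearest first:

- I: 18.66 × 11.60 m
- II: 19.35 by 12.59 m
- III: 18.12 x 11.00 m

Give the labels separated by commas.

I, III, II

Ratios: I = 18.66 / 11.60 ≈ 1.609; II = 19.35 / 12.59 ≈ 1.537; III = 18.12 / 11.00 ≈ 1.647.
|Δ from 1.618|: I 0.009; II 0.081; III 0.029.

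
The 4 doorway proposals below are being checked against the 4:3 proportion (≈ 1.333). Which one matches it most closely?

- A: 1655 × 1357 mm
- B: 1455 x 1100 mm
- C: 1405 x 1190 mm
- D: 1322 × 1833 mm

Target 4:3 ≈ 1.333.
A: 1.220 (Δ0.113)  B: 1.323 (Δ0.010)  C: 1.181 (Δ0.152)  D: 1.387 (Δ0.054)

B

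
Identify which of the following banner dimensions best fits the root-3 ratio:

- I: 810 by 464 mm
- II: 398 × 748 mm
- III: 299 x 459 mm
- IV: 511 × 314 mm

I

Target root-3 ≈ 1.732.
I: 1.746 (Δ0.014)  II: 1.879 (Δ0.147)  III: 1.535 (Δ0.197)  IV: 1.627 (Δ0.105)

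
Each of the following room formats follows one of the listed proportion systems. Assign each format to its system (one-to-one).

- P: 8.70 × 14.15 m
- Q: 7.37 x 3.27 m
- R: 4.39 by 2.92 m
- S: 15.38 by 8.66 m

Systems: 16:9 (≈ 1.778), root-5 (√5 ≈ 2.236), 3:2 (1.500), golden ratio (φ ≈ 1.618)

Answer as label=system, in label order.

Ratios: P ≈ 1.626; Q ≈ 2.254; R ≈ 1.503; S ≈ 1.776.
Targets: 16:9 ≈ 1.778; root-5 ≈ 2.236; 3:2 ≈ 1.500; golden ratio ≈ 1.618.

P=golden ratio, Q=root-5, R=3:2, S=16:9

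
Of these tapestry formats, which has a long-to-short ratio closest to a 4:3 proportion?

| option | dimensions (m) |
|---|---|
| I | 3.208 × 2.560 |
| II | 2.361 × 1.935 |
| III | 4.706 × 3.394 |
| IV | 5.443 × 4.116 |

IV

Target 4:3 ≈ 1.333.
I: 1.253 (Δ0.080)  II: 1.220 (Δ0.113)  III: 1.387 (Δ0.054)  IV: 1.322 (Δ0.011)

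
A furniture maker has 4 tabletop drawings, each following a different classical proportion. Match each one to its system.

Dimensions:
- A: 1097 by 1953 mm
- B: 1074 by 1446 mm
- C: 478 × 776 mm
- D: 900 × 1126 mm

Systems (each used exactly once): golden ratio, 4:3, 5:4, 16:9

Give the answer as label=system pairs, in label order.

A=16:9, B=4:3, C=golden ratio, D=5:4

A = 1953/1097 ≈ 1.780 → 16:9 (1.778)
B = 1446/1074 ≈ 1.346 → 4:3 (1.333)
C = 776/478 ≈ 1.623 → golden ratio (1.618)
D = 1126/900 ≈ 1.251 → 5:4 (1.250)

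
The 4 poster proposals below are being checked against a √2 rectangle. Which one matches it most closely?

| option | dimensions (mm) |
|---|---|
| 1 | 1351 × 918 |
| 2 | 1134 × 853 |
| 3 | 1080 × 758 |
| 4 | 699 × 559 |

Ratios (long/short): 1 ≈ 1.472; 2 ≈ 1.329; 3 ≈ 1.425; 4 ≈ 1.250.
root-2 ≈ 1.414; option 3 is nearest (Δ 0.011).

3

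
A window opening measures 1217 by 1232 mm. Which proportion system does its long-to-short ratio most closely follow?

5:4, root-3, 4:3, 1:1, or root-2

1232/1217 ≈ 1.012. Nearest candidates are 1:1 (1.000, off by 0.012) and 5:4 (1.250, off by 0.238).

1:1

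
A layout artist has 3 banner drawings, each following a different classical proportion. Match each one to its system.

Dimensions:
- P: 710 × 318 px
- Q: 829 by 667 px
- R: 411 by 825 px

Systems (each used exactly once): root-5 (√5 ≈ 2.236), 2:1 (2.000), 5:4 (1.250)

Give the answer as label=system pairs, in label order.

P=root-5, Q=5:4, R=2:1

Ratios: P ≈ 2.233; Q ≈ 1.243; R ≈ 2.007.
Targets: root-5 ≈ 2.236; 2:1 ≈ 2.000; 5:4 ≈ 1.250.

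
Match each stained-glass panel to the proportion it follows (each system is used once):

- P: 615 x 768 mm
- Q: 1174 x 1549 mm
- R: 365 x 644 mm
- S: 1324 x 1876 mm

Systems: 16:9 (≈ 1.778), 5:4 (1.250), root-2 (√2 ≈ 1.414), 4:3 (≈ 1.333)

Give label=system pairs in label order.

P=5:4, Q=4:3, R=16:9, S=root-2

Ratios: P ≈ 1.249; Q ≈ 1.319; R ≈ 1.764; S ≈ 1.417.
Targets: 16:9 ≈ 1.778; 5:4 ≈ 1.250; root-2 ≈ 1.414; 4:3 ≈ 1.333.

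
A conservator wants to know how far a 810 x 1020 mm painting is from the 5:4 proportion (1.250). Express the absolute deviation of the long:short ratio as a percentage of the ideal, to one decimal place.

0.7%

Ratio = 1020 / 810 ≈ 1.2593.
Ideal 5:4 = 1.2500. |1.2593 − 1.2500| / 1.2500 ≈ 0.74% → 0.7%.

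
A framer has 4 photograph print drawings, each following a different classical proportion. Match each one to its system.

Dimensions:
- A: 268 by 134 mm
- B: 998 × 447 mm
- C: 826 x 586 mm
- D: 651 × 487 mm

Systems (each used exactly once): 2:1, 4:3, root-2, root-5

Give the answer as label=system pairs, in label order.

Ratios: A ≈ 2.000; B ≈ 2.233; C ≈ 1.410; D ≈ 1.337.
Targets: 2:1 ≈ 2.000; 4:3 ≈ 1.333; root-2 ≈ 1.414; root-5 ≈ 2.236.

A=2:1, B=root-5, C=root-2, D=4:3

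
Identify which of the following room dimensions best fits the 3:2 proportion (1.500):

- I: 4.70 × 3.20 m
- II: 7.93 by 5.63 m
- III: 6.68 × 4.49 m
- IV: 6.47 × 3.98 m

Ratios (long/short): I ≈ 1.469; II ≈ 1.409; III ≈ 1.488; IV ≈ 1.626.
3:2 ≈ 1.500; option III is nearest (Δ 0.012).

III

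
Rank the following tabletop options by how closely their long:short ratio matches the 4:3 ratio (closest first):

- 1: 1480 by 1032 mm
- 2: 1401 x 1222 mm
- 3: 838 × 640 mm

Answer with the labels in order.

Ratios: 1 = 1480 / 1032 ≈ 1.434; 2 = 1401 / 1222 ≈ 1.146; 3 = 838 / 640 ≈ 1.309.
|Δ from 1.333|: 1 0.101; 2 0.187; 3 0.024.

3, 1, 2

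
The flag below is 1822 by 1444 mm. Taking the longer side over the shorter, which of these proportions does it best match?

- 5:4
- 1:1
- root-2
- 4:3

5:4

1822/1444 ≈ 1.262. Nearest candidates are 5:4 (1.250, off by 0.012) and 4:3 (1.333, off by 0.071).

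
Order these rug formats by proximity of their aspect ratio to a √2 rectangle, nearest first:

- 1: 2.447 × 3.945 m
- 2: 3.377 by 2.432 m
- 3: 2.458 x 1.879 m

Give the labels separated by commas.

1: 3.945/2.447 ≈ 1.612 → |1.612 − 1.414| = 0.198
2: 3.377/2.432 ≈ 1.389 → |1.389 − 1.414| = 0.025
3: 2.458/1.879 ≈ 1.308 → |1.308 − 1.414| = 0.106

2, 3, 1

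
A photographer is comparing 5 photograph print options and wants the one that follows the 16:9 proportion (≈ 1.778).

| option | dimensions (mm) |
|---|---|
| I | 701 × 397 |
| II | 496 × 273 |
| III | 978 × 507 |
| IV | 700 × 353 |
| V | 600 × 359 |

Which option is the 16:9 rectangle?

Ratios (long/short): I ≈ 1.766; II ≈ 1.817; III ≈ 1.929; IV ≈ 1.983; V ≈ 1.671.
16:9 ≈ 1.778; option I is nearest (Δ 0.012).

I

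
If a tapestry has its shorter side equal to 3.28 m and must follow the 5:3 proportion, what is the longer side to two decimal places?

5.47 m

5:3 ≈ 1.66667.
Longer side = 3.28 × 1.66667 ≈ 5.4667 → 5.47 m.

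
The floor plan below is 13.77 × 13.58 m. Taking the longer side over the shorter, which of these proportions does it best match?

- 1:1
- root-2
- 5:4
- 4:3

1:1

Ratio = 13.77 / 13.58 ≈ 1.014.
Distances: 1:1 1.000 (Δ 0.014); root-2 1.414 (Δ 0.400); 5:4 1.250 (Δ 0.236); 4:3 1.333 (Δ 0.319).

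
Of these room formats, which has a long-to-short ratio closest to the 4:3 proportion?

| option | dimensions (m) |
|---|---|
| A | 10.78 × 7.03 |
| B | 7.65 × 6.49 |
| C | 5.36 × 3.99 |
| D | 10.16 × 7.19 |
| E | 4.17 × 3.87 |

C

Ratios (long/short): A ≈ 1.533; B ≈ 1.179; C ≈ 1.343; D ≈ 1.413; E ≈ 1.078.
4:3 ≈ 1.333; option C is nearest (Δ 0.010).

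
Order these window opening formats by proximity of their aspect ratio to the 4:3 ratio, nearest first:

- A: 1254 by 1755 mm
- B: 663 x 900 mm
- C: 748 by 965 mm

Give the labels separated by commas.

B, C, A

Ratios: A = 1755 / 1254 ≈ 1.400; B = 900 / 663 ≈ 1.357; C = 965 / 748 ≈ 1.290.
|Δ from 1.333|: A 0.067; B 0.024; C 0.043.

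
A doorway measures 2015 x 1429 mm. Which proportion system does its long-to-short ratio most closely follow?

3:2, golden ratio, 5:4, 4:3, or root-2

2015/1429 ≈ 1.410. Nearest candidates are root-2 (1.414, off by 0.004) and 4:3 (1.333, off by 0.077).

root-2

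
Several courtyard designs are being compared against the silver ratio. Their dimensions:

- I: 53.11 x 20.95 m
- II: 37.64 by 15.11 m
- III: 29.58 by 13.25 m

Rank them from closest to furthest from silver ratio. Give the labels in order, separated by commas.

II, I, III

Ratios: I = 53.11 / 20.95 ≈ 2.535; II = 37.64 / 15.11 ≈ 2.491; III = 29.58 / 13.25 ≈ 2.232.
|Δ from 2.414|: I 0.121; II 0.077; III 0.182.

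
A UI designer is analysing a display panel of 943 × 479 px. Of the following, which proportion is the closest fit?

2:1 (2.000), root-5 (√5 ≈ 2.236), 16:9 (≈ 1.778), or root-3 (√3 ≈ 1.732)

Ratio = 943 / 479 ≈ 1.969.
Distances: 2:1 2.000 (Δ 0.031); root-5 2.236 (Δ 0.267); 16:9 1.778 (Δ 0.191); root-3 1.732 (Δ 0.237).

2:1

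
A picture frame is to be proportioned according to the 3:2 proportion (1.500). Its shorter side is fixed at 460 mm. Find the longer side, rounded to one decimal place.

690.0 mm

3:2 = 1.50000.
Longer side = 460 × 1.50000 ≈ 690.000 → 690.0 mm.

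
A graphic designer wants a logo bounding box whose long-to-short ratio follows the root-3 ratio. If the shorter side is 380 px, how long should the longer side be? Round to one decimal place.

658.2 px

root-3 ≈ 1.73205.
Longer side = 380 × 1.73205 ≈ 658.179 → 658.2 px.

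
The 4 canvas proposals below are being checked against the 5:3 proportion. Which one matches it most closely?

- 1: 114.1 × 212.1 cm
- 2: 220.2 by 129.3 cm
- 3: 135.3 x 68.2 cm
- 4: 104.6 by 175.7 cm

Ratios (long/short): 1 ≈ 1.859; 2 ≈ 1.703; 3 ≈ 1.984; 4 ≈ 1.680.
5:3 ≈ 1.667; option 4 is nearest (Δ 0.013).

4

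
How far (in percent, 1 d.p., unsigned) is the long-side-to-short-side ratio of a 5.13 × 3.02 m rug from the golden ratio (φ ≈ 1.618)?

5.0%

Ratio = 5.13 / 3.02 ≈ 1.6987.
Ideal golden ratio ≈ 1.6180. |1.6987 − 1.6180| / 1.6180 ≈ 4.99% → 5.0%.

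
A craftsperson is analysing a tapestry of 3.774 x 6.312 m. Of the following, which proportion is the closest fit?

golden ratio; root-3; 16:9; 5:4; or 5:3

6.312/3.774 ≈ 1.672. Nearest candidates are 5:3 (1.667, off by 0.005) and golden ratio (1.618, off by 0.054).

5:3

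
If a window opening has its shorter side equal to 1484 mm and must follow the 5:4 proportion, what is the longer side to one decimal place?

1855.0 mm

5:4 = 1.25000.
Longer side = 1484 × 1.25000 ≈ 1855.000 → 1855.0 mm.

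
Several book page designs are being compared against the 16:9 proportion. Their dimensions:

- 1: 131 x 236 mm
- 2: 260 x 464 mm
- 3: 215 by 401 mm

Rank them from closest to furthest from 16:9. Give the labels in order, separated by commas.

Ratios: 1 = 236 / 131 ≈ 1.802; 2 = 464 / 260 ≈ 1.785; 3 = 401 / 215 ≈ 1.865.
|Δ from 1.778|: 1 0.024; 2 0.007; 3 0.087.

2, 1, 3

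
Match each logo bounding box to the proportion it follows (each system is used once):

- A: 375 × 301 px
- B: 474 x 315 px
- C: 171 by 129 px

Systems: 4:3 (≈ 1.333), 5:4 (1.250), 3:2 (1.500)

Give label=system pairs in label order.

A=5:4, B=3:2, C=4:3

A = 375/301 ≈ 1.246 → 5:4 (1.250)
B = 474/315 ≈ 1.505 → 3:2 (1.500)
C = 171/129 ≈ 1.326 → 4:3 (1.333)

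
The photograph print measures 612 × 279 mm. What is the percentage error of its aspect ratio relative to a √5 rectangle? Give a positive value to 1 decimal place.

1.9%

Ratio = 612 / 279 ≈ 2.1935.
Ideal root-5 ≈ 2.2361. |2.1935 − 2.2361| / 2.2361 ≈ 1.91% → 1.9%.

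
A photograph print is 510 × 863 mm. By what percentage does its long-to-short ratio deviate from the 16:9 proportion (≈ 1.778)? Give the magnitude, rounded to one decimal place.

Ratio = 863 / 510 ≈ 1.6922.
Ideal 16:9 ≈ 1.7778. |1.6922 − 1.7778| / 1.7778 ≈ 4.81% → 4.8%.

4.8%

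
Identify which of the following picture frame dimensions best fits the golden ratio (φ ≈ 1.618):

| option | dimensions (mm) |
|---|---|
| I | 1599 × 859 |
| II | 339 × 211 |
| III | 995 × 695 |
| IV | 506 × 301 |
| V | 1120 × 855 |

II

Target golden ratio ≈ 1.618.
I: 1.861 (Δ0.243)  II: 1.607 (Δ0.011)  III: 1.432 (Δ0.186)  IV: 1.681 (Δ0.063)  V: 1.310 (Δ0.308)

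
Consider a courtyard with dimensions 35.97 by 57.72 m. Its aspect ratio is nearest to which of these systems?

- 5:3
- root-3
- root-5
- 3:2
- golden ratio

golden ratio

Ratio = 57.72 / 35.97 ≈ 1.605.
Distances: 5:3 1.667 (Δ 0.062); root-3 1.732 (Δ 0.127); root-5 2.236 (Δ 0.631); 3:2 1.500 (Δ 0.105); golden ratio 1.618 (Δ 0.013).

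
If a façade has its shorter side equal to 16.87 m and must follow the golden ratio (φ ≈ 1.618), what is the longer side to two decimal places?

27.30 m

golden ratio ≈ 1.61803.
Longer side = 16.87 × 1.61803 ≈ 27.2962 → 27.30 m.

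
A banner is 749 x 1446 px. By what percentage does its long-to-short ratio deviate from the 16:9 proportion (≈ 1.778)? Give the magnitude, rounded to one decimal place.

Ratio = 1446 / 749 ≈ 1.9306.
Ideal 16:9 ≈ 1.7778. |1.9306 − 1.7778| / 1.7778 ≈ 8.59% → 8.6%.

8.6%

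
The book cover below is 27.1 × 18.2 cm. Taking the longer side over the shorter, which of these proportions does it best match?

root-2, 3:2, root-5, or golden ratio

27.1/18.2 ≈ 1.489. Nearest candidates are 3:2 (1.500, off by 0.011) and root-2 (1.414, off by 0.075).

3:2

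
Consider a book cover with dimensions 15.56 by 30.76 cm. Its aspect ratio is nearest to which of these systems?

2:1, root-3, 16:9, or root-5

30.76/15.56 ≈ 1.977. Nearest candidates are 2:1 (2.000, off by 0.023) and 16:9 (1.778, off by 0.199).

2:1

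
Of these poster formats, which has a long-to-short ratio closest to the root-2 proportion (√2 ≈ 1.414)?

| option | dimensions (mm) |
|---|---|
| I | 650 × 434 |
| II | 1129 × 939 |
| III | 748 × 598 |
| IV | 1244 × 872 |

IV

Ratios (long/short): I ≈ 1.498; II ≈ 1.202; III ≈ 1.251; IV ≈ 1.427.
root-2 ≈ 1.414; option IV is nearest (Δ 0.013).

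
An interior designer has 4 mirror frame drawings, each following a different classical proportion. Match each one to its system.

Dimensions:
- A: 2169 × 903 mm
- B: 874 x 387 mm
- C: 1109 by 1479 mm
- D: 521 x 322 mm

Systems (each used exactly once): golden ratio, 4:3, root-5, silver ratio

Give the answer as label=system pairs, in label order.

A=silver ratio, B=root-5, C=4:3, D=golden ratio

A = 2169/903 ≈ 2.402 → silver ratio (2.414)
B = 874/387 ≈ 2.258 → root-5 (2.236)
C = 1479/1109 ≈ 1.334 → 4:3 (1.333)
D = 521/322 ≈ 1.618 → golden ratio (1.618)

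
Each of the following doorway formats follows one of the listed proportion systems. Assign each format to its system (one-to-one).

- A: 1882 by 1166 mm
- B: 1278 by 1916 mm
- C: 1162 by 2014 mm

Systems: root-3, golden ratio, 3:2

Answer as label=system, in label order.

A=golden ratio, B=3:2, C=root-3

A = 1882/1166 ≈ 1.614 → golden ratio (1.618)
B = 1916/1278 ≈ 1.499 → 3:2 (1.500)
C = 2014/1162 ≈ 1.733 → root-3 (1.732)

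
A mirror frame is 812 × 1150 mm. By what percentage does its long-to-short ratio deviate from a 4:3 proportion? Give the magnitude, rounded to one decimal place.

Ratio = 1150 / 812 ≈ 1.4163.
Ideal 4:3 ≈ 1.3333. |1.4163 − 1.3333| / 1.3333 ≈ 6.23% → 6.2%.

6.2%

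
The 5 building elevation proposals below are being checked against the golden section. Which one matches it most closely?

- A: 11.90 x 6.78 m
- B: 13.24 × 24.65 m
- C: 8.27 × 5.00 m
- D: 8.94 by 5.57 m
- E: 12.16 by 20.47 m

Ratios (long/short): A ≈ 1.755; B ≈ 1.862; C ≈ 1.654; D ≈ 1.605; E ≈ 1.683.
golden ratio ≈ 1.618; option D is nearest (Δ 0.013).

D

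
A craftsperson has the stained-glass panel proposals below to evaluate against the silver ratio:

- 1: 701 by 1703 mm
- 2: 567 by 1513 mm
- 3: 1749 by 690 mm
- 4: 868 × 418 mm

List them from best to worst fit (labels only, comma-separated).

1: 1703/701 ≈ 2.429 → |2.429 − 2.414| = 0.015
2: 1513/567 ≈ 2.668 → |2.668 − 2.414| = 0.254
3: 1749/690 ≈ 2.535 → |2.535 − 2.414| = 0.121
4: 868/418 ≈ 2.077 → |2.077 − 2.414| = 0.337

1, 3, 2, 4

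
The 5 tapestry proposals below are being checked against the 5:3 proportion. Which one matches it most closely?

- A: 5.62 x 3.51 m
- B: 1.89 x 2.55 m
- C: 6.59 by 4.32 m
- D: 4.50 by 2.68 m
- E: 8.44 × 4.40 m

Ratios (long/short): A ≈ 1.601; B ≈ 1.349; C ≈ 1.525; D ≈ 1.679; E ≈ 1.918.
5:3 ≈ 1.667; option D is nearest (Δ 0.012).

D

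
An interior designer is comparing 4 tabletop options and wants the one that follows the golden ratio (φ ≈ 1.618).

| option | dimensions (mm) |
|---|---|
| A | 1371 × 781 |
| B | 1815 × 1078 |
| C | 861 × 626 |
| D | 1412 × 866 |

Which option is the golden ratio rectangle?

Target golden ratio ≈ 1.618.
A: 1.755 (Δ0.137)  B: 1.684 (Δ0.066)  C: 1.375 (Δ0.243)  D: 1.630 (Δ0.012)

D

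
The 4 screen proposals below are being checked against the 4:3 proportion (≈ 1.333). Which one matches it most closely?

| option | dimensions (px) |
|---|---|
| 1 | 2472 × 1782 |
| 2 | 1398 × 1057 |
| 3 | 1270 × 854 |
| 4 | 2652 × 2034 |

Ratios (long/short): 1 ≈ 1.387; 2 ≈ 1.323; 3 ≈ 1.487; 4 ≈ 1.304.
4:3 ≈ 1.333; option 2 is nearest (Δ 0.010).

2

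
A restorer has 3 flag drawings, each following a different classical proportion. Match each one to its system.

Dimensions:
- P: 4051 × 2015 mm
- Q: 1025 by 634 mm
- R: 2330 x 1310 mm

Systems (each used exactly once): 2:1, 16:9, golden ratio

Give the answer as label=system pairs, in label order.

Ratios: P ≈ 2.010; Q ≈ 1.617; R ≈ 1.779.
Targets: 2:1 ≈ 2.000; 16:9 ≈ 1.778; golden ratio ≈ 1.618.

P=2:1, Q=golden ratio, R=16:9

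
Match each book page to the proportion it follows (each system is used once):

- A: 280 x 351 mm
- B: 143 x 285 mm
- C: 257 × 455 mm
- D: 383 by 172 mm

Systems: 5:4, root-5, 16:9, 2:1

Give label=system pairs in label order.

A=5:4, B=2:1, C=16:9, D=root-5

A = 351/280 ≈ 1.254 → 5:4 (1.250)
B = 285/143 ≈ 1.993 → 2:1 (2.000)
C = 455/257 ≈ 1.770 → 16:9 (1.778)
D = 383/172 ≈ 2.227 → root-5 (2.236)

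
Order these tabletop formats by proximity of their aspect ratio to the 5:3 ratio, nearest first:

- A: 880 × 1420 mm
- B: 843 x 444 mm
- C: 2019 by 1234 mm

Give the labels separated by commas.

C, A, B

A: 1420/880 ≈ 1.614 → |1.614 − 1.667| = 0.053
B: 843/444 ≈ 1.899 → |1.899 − 1.667| = 0.232
C: 2019/1234 ≈ 1.636 → |1.636 − 1.667| = 0.031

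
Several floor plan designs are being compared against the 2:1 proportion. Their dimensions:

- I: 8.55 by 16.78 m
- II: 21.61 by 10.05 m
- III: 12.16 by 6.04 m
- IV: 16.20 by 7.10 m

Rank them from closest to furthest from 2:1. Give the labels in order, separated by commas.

III, I, II, IV

I: 16.78/8.55 ≈ 1.963 → |1.963 − 2.000| = 0.037
II: 21.61/10.05 ≈ 2.150 → |2.150 − 2.000| = 0.150
III: 12.16/6.04 ≈ 2.013 → |2.013 − 2.000| = 0.013
IV: 16.20/7.10 ≈ 2.282 → |2.282 − 2.000| = 0.282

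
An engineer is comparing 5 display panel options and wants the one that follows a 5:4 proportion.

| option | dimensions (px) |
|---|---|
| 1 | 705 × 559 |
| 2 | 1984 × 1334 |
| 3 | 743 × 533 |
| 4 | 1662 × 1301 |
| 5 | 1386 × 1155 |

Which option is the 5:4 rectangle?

1

Target 5:4 ≈ 1.250.
1: 1.261 (Δ0.011)  2: 1.487 (Δ0.237)  3: 1.394 (Δ0.144)  4: 1.277 (Δ0.027)  5: 1.200 (Δ0.050)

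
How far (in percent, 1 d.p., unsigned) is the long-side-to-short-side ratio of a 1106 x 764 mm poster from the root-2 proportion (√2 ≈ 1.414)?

Ratio = 1106 / 764 ≈ 1.4476.
Ideal root-2 ≈ 1.4142. |1.4476 − 1.4142| / 1.4142 ≈ 2.36% → 2.4%.

2.4%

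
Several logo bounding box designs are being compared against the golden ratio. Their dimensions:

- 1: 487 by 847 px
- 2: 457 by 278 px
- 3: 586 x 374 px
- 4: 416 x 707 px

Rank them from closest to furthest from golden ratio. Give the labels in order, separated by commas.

1: 847/487 ≈ 1.739 → |1.739 − 1.618| = 0.121
2: 457/278 ≈ 1.644 → |1.644 − 1.618| = 0.026
3: 586/374 ≈ 1.567 → |1.567 − 1.618| = 0.051
4: 707/416 ≈ 1.700 → |1.700 − 1.618| = 0.082

2, 3, 4, 1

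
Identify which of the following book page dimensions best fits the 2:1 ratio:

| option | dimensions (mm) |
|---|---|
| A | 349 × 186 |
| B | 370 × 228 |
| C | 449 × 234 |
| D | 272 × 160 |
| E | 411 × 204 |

Ratios (long/short): A ≈ 1.876; B ≈ 1.623; C ≈ 1.919; D ≈ 1.700; E ≈ 2.015.
2:1 ≈ 2.000; option E is nearest (Δ 0.015).

E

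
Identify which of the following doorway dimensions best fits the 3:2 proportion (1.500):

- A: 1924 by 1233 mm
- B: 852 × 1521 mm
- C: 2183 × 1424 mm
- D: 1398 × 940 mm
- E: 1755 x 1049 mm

D

Target 3:2 ≈ 1.500.
A: 1.560 (Δ0.060)  B: 1.785 (Δ0.285)  C: 1.533 (Δ0.033)  D: 1.487 (Δ0.013)  E: 1.673 (Δ0.173)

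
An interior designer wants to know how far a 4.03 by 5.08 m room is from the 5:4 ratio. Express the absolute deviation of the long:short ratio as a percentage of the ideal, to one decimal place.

Ratio = 5.08 / 4.03 ≈ 1.2605.
Ideal 5:4 = 1.2500. |1.2605 − 1.2500| / 1.2500 ≈ 0.84% → 0.8%.

0.8%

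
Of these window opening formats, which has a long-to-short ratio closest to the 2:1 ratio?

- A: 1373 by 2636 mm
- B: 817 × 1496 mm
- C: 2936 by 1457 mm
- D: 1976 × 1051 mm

Ratios (long/short): A ≈ 1.920; B ≈ 1.831; C ≈ 2.015; D ≈ 1.880.
2:1 ≈ 2.000; option C is nearest (Δ 0.015).

C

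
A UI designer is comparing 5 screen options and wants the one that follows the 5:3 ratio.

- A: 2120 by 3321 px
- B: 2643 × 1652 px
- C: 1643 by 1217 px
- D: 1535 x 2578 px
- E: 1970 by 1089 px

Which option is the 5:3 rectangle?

Ratios (long/short): A ≈ 1.567; B ≈ 1.600; C ≈ 1.350; D ≈ 1.679; E ≈ 1.809.
5:3 ≈ 1.667; option D is nearest (Δ 0.012).

D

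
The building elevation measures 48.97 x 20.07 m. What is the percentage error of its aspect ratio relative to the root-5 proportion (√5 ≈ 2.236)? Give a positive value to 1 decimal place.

9.1%

Ratio = 48.97 / 20.07 ≈ 2.4400.
Ideal root-5 ≈ 2.2361. |2.4400 − 2.2361| / 2.2361 ≈ 9.12% → 9.1%.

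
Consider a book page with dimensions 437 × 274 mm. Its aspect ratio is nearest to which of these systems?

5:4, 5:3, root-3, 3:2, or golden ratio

Ratio = 437 / 274 ≈ 1.595.
Distances: 5:4 1.250 (Δ 0.345); 5:3 1.667 (Δ 0.072); root-3 1.732 (Δ 0.137); 3:2 1.500 (Δ 0.095); golden ratio 1.618 (Δ 0.023).

golden ratio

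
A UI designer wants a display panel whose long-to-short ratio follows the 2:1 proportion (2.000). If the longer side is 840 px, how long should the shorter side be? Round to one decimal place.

2:1 = 2.00000.
Shorter side = 840 ÷ 2.00000 ≈ 420.000 → 420.0 px.

420.0 px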